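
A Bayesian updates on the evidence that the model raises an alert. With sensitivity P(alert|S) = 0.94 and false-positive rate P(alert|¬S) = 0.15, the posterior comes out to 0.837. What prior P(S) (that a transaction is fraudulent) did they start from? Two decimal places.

P(S) = 0.45

In odds form, posterior odds = prior odds × likelihood ratio, so prior odds = posterior odds ÷ LR.
Posterior odds = 0.837/(1−0.837) = 5.1350. LR = 0.94/0.15 = 6.2667.
Prior odds = 5.1350/6.2667 = 0.8194, so P(S) = 0.8194/(1+0.8194) ≈ 0.45.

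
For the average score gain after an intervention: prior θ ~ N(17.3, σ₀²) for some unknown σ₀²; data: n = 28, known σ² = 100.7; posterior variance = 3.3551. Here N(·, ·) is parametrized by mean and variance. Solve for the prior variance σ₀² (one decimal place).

σ₀² = 50.0

For the Normal–Normal model with known σ², precisions add: τ_n = τ₀ + n/σ².
So 1/σ₀² = 1/3.3551 − 28/100.7 = 0.298054 − 0.278054 = 0.020000.
Hence σ₀² = 1/0.020000 ≈ 50.0.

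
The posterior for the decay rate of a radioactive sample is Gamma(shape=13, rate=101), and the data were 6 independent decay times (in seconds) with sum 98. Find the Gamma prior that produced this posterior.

For an exponential likelihood with a Gamma(α, β) prior on the rate, n observations with total T give posterior Gamma(α+n, β+T).
So α = 13 − 6 = 7 and β = 101 − 98 = 3.

Gamma(shape=7, rate=3)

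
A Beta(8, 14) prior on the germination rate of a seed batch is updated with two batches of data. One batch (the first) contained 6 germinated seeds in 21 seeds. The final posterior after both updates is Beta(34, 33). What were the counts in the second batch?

20 germinated seeds and 4 non-germinating seeds

Because Beta–binomial updating is additive in the counts, the combined data contributed (α_post−α_prior, β_post−β_prior) successes and failures.
Total across both batches: 34−8=26 germinated seeds, 33−14=19 non-germinating seeds.
Subtract the first batch: 26−6=20 germinated seeds and 19−15=4 non-germinating seeds.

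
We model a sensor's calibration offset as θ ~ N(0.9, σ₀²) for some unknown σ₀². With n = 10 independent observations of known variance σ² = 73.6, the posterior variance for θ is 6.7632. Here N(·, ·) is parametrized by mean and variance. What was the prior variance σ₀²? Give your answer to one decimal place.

σ₀² = 83.4

For the Normal–Normal model with known σ², precisions add: τ_n = τ₀ + n/σ².
So 1/σ₀² = 1/6.7632 − 10/73.6 = 0.147859 − 0.135870 = 0.011989.
Hence σ₀² = 1/0.011989 ≈ 83.4.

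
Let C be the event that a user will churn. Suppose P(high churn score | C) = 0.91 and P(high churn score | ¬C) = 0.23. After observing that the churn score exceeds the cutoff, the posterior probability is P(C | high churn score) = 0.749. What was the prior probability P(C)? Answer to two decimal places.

Bayes' rule in odds form gives O(C|E) = O(C)·[P(E|C)/P(E|¬C)], hence O(C) = O(C|E)/LR.
Posterior odds = 0.749/(1−0.749) = 2.9841. LR = 0.91/0.23 = 3.9565.
Prior odds = 2.9841/3.9565 = 0.7542, so P(C) = 0.7542/(1+0.7542) ≈ 0.43.

P(C) = 0.43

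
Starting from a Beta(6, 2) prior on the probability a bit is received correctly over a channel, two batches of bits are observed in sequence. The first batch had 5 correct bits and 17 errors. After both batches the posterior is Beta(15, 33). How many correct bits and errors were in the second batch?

4 correct bits and 14 errors

Sequential conjugate updates are equivalent to a single update on the pooled data, so total successes = posterior α − prior α and total failures = posterior β − prior β.
Total across both batches: 15−6=9 correct bits, 33−2=31 errors.
Subtract the first batch: 9−5=4 correct bits and 31−17=14 errors.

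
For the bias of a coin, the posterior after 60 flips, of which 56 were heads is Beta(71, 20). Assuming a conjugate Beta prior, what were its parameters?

Beta(15, 16)

A Beta(α, β) prior with s successes and f failures in binomial data gives a Beta(α+s, β+f) posterior.
Subtract the data counts: 71−56=15, 20−4=16.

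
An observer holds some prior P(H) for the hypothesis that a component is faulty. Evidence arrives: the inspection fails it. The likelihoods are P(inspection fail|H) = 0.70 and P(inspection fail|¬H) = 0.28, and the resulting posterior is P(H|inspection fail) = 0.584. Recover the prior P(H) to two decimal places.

In odds form, posterior odds = prior odds × likelihood ratio, so prior odds = posterior odds ÷ LR.
Posterior odds = 0.584/(1−0.584) = 1.4038. LR = 0.70/0.28 = 2.5000.
Prior odds = 1.4038/2.5000 = 0.5615, so P(H) = 0.5615/(1+0.5615) ≈ 0.36.

P(H) = 0.36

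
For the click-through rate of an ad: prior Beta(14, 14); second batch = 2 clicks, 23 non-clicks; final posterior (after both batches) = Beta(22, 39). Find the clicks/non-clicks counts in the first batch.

6 clicks and 2 non-clicks

Sequential conjugate updates are equivalent to a single update on the pooled data, so total successes = posterior α − prior α and total failures = posterior β − prior β.
Total across both batches: 22−14=8 clicks, 39−14=25 non-clicks.
Subtract the second batch: 8−2=6 clicks and 25−23=2 non-clicks.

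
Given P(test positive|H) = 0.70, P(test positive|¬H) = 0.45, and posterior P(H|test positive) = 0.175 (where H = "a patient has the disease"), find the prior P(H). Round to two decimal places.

In odds form, posterior odds = prior odds × likelihood ratio, so prior odds = posterior odds ÷ LR.
Posterior odds = 0.175/(1−0.175) = 0.2121. LR = 0.70/0.45 = 1.5556.
Prior odds = 0.2121/1.5556 = 0.1363, so P(H) = 0.1363/(1+0.1363) ≈ 0.12.

P(H) = 0.12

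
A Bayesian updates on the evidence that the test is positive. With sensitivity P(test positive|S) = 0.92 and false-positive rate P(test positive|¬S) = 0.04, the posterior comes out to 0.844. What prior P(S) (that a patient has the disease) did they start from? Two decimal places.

In odds form, posterior odds = prior odds × likelihood ratio, so prior odds = posterior odds ÷ LR.
Posterior odds = 0.844/(1−0.844) = 5.4103. LR = 0.92/0.04 = 23.0000.
Prior odds = 5.4103/23.0000 = 0.2352, so P(S) = 0.2352/(1+0.2352) ≈ 0.19.

P(S) = 0.19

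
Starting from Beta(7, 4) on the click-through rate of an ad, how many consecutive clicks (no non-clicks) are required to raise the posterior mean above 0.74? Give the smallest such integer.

After k clicks and 0 non-clicks the posterior is Beta(7+k, 4), with mean (7+k)/(7+4+k).
Set (7+k)/(11+k) > 0.74 and solve: k > (0.74·11 − 7)/(1 − 0.74) = 4.385.
The smallest integer exceeding 4.385 is 5, and checking k=5: (12)/(16) = 0.7500 > 0.74.

k = 5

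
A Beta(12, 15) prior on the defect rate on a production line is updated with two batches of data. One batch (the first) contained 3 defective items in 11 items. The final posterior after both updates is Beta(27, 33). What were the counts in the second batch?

Sequential conjugate updates are equivalent to a single update on the pooled data, so total successes = posterior α − prior α and total failures = posterior β − prior β.
Total across both batches: 27−12=15 defective items, 33−15=18 good items.
Subtract the first batch: 15−3=12 defective items and 18−8=10 good items.

12 defective items and 10 good items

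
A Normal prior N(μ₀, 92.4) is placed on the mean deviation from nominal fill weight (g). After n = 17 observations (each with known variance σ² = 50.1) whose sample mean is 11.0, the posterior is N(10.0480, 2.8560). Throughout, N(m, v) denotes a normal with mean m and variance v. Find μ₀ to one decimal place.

μ₀ = -19.8

With known observation variance, the Normal–Normal posterior has precision τ_n = τ₀ + n/σ² and mean μ_n = (τ₀μ₀ + (n/σ²)x̄)/τ_n.
Here τ₀ = 1/92.4 = 0.010823 and τ_data = 17/50.1 = 0.339321, so τ_n = 0.350144.
Rearranging for μ₀: μ₀ = (μ_n·τ_n − τ_data·x̄)/τ₀ = (10.0480·0.350144 − 0.339321·11.0) / 0.010823 = -0.214284/0.010823 ≈ -19.8.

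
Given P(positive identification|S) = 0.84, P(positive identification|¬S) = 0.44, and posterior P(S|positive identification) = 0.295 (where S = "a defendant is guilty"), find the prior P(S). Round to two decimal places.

P(S) = 0.18

Bayes' rule in odds form gives O(S|E) = O(S)·[P(E|S)/P(E|¬S)], hence O(S) = O(S|E)/LR.
Posterior odds = 0.295/(1−0.295) = 0.4184. LR = 0.84/0.44 = 1.9091.
Prior odds = 0.4184/1.9091 = 0.2192, so P(S) = 0.2192/(1+0.2192) ≈ 0.18.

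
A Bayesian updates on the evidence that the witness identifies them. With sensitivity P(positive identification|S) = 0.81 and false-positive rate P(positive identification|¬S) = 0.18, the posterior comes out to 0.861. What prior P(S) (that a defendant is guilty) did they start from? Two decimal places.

P(S) = 0.58

Bayes' rule in odds form gives O(S|E) = O(S)·[P(E|S)/P(E|¬S)], hence O(S) = O(S|E)/LR.
Posterior odds = 0.861/(1−0.861) = 6.1942. LR = 0.81/0.18 = 4.5000.
Prior odds = 6.1942/4.5000 = 1.3765, so P(S) = 1.3765/(1+1.3765) ≈ 0.58.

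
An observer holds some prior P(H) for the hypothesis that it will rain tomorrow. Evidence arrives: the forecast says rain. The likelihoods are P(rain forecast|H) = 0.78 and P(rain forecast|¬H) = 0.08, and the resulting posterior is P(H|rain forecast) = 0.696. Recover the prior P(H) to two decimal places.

In odds form, posterior odds = prior odds × likelihood ratio, so prior odds = posterior odds ÷ LR.
Posterior odds = 0.696/(1−0.696) = 2.2895. LR = 0.78/0.08 = 9.7500.
Prior odds = 2.2895/9.7500 = 0.2348, so P(H) = 0.2348/(1+0.2348) ≈ 0.19.

P(H) = 0.19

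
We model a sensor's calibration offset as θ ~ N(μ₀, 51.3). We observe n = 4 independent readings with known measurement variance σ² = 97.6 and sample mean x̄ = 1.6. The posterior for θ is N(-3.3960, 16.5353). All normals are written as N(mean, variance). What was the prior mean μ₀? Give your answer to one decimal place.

The posterior mean is a precision-weighted average: μ_n = (τ₀μ₀ + τ_data·x̄)/(τ₀+τ_data), with τ₀=1/σ₀² and τ_data=n/σ².
Here τ₀ = 1/51.3 = 0.019493 and τ_data = 4/97.6 = 0.040984, so τ_n = 0.060477.
Rearranging for μ₀: μ₀ = (μ_n·τ_n − τ_data·x̄)/τ₀ = (-3.3960·0.060477 − 0.040984·1.6) / 0.019493 = -0.270954/0.019493 ≈ -13.9.

μ₀ = -13.9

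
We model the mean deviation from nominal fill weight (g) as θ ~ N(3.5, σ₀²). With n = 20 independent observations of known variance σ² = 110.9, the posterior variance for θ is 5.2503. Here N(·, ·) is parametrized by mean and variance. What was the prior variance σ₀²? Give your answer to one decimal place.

Posterior precision equals prior precision plus data precision: 1/σ_n² = 1/σ₀² + n/σ².
So 1/σ₀² = 1/5.2503 − 20/110.9 = 0.190465 − 0.180343 = 0.010122.
Hence σ₀² = 1/0.010122 ≈ 98.8.

σ₀² = 98.8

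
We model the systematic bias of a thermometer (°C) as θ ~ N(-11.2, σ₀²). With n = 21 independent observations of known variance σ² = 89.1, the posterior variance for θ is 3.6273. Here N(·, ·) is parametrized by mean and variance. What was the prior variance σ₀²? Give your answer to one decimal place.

σ₀² = 25.0

Posterior precision equals prior precision plus data precision: 1/σ_n² = 1/σ₀² + n/σ².
So 1/σ₀² = 1/3.6273 − 21/89.1 = 0.275687 − 0.235690 = 0.039997.
Hence σ₀² = 1/0.039997 ≈ 25.0.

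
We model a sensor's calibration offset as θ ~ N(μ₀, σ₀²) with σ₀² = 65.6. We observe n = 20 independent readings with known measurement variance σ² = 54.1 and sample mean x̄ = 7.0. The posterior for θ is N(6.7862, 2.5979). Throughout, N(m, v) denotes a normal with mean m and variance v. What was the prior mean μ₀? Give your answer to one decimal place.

μ₀ = 1.6

With known observation variance, the Normal–Normal posterior has precision τ_n = τ₀ + n/σ² and mean μ_n = (τ₀μ₀ + (n/σ²)x̄)/τ_n.
Here τ₀ = 1/65.6 = 0.015244 and τ_data = 20/54.1 = 0.369686, so τ_n = 0.384930.
Rearranging for μ₀: μ₀ = (μ_n·τ_n − τ_data·x̄)/τ₀ = (6.7862·0.384930 − 0.369686·7.0) / 0.015244 = 0.024410/0.015244 ≈ 1.6.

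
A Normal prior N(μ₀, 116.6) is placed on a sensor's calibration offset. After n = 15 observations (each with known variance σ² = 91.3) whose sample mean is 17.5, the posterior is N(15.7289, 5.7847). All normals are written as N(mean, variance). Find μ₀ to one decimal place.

μ₀ = -18.2

With known observation variance, the Normal–Normal posterior has precision τ_n = τ₀ + n/σ² and mean μ_n = (τ₀μ₀ + (n/σ²)x̄)/τ_n.
Here τ₀ = 1/116.6 = 0.008576 and τ_data = 15/91.3 = 0.164294, so τ_n = 0.172870.
Rearranging for μ₀: μ₀ = (μ_n·τ_n − τ_data·x̄)/τ₀ = (15.7289·0.172870 − 0.164294·17.5) / 0.008576 = -0.156090/0.008576 ≈ -18.2.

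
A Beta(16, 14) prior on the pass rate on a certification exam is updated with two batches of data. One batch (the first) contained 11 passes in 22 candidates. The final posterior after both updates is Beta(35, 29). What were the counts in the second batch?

Because Beta–binomial updating is additive in the counts, the combined data contributed (α_post−α_prior, β_post−β_prior) successes and failures.
Total across both batches: 35−16=19 passes, 29−14=15 failures.
Subtract the first batch: 19−11=8 passes and 15−11=4 failures.

8 passes and 4 failures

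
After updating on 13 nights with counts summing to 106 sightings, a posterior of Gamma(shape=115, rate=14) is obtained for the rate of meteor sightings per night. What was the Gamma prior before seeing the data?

Gamma(shape=9, rate=1)

Gamma–Poisson conjugacy: posterior shape = α + Σxᵢ, posterior rate = β + n.
So α = 115 − 106 = 9 and β = 14 − 13 = 1.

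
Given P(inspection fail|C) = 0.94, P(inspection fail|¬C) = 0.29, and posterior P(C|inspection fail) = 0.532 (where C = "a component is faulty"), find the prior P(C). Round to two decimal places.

In odds form, posterior odds = prior odds × likelihood ratio, so prior odds = posterior odds ÷ LR.
Posterior odds = 0.532/(1−0.532) = 1.1368. LR = 0.94/0.29 = 3.2414.
Prior odds = 1.1368/3.2414 = 0.3507, so P(C) = 0.3507/(1+0.3507) ≈ 0.26.

P(C) = 0.26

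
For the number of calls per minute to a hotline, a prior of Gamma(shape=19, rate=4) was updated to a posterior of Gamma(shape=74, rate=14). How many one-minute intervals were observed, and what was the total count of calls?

Gamma–Poisson conjugacy: posterior shape = α + Σxᵢ, posterior rate = β + n.
Matching: Σxᵢ = 74 − 19 = 55 and n = 14 − 4 = 10.

n = 10 one-minute intervals with total 55 calls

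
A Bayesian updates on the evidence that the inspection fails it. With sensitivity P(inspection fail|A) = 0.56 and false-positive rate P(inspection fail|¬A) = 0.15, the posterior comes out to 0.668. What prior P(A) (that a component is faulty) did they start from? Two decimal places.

P(A) = 0.35

Bayes' rule in odds form gives O(A|E) = O(A)·[P(E|A)/P(E|¬A)], hence O(A) = O(A|E)/LR.
Posterior odds = 0.668/(1−0.668) = 2.0120. LR = 0.56/0.15 = 3.7333.
Prior odds = 2.0120/3.7333 = 0.5389, so P(A) = 0.5389/(1+0.5389) ≈ 0.35.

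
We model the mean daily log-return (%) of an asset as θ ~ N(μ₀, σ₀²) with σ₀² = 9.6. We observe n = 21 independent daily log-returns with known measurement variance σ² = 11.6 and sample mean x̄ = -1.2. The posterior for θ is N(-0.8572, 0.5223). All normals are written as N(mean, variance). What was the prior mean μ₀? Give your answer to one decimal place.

μ₀ = 5.1

The posterior mean is a precision-weighted average: μ_n = (τ₀μ₀ + τ_data·x̄)/(τ₀+τ_data), with τ₀=1/σ₀² and τ_data=n/σ².
Here τ₀ = 1/9.6 = 0.104167 and τ_data = 21/11.6 = 1.810345, so τ_n = 1.914512.
Rearranging for μ₀: μ₀ = (μ_n·τ_n − τ_data·x̄)/τ₀ = (-0.8572·1.914512 − 1.810345·-1.2) / 0.104167 = 0.531294/0.104167 ≈ 5.1.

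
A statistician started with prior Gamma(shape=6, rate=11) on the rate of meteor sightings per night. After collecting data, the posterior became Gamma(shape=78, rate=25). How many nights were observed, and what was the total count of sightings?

n = 14 nights with total 72 sightings

A Gamma(α, β) prior (rate parametrization) on a Poisson rate with n observations summing to S gives posterior Gamma(α+S, β+n).
Matching: Σxᵢ = 78 − 6 = 72 and n = 25 − 11 = 14.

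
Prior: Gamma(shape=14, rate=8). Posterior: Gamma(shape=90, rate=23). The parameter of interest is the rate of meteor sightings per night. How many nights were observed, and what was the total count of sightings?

n = 15 nights with total 76 sightings

Gamma–Poisson conjugacy: posterior shape = α + Σxᵢ, posterior rate = β + n.
Matching: Σxᵢ = 90 − 14 = 76 and n = 23 − 8 = 15.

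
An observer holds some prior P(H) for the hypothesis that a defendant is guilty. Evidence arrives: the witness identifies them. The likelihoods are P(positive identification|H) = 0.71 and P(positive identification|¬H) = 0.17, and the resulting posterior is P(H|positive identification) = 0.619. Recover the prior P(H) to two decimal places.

P(H) = 0.28

Bayes' rule in odds form gives O(H|E) = O(H)·[P(E|H)/P(E|¬H)], hence O(H) = O(H|E)/LR.
Posterior odds = 0.619/(1−0.619) = 1.6247. LR = 0.71/0.17 = 4.1765.
Prior odds = 1.6247/4.1765 = 0.3890, so P(H) = 0.3890/(1+0.3890) ≈ 0.28.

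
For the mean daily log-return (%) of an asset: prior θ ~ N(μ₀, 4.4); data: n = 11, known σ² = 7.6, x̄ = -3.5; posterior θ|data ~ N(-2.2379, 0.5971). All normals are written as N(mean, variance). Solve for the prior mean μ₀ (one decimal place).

The posterior mean is a precision-weighted average: μ_n = (τ₀μ₀ + τ_data·x̄)/(τ₀+τ_data), with τ₀=1/σ₀² and τ_data=n/σ².
Here τ₀ = 1/4.4 = 0.227273 and τ_data = 11/7.6 = 1.447368, so τ_n = 1.674641.
Rearranging for μ₀: μ₀ = (μ_n·τ_n − τ_data·x̄)/τ₀ = (-2.2379·1.674641 − 1.447368·-3.5) / 0.227273 = 1.318109/0.227273 ≈ 5.8.

μ₀ = 5.8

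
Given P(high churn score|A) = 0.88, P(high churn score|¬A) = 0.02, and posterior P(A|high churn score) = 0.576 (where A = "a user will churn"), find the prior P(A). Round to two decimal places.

P(A) = 0.03

In odds form, posterior odds = prior odds × likelihood ratio, so prior odds = posterior odds ÷ LR.
Posterior odds = 0.576/(1−0.576) = 1.3585. LR = 0.88/0.02 = 44.0000.
Prior odds = 1.3585/44.0000 = 0.0309, so P(A) = 0.0309/(1+0.0309) ≈ 0.03.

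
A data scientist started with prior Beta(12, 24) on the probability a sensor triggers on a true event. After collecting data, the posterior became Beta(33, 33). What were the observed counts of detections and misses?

21 detections and 9 misses

A Beta(α, β) prior with s successes and f failures in binomial data gives a Beta(α+s, β+f) posterior.
Match parameters: s=33−12=21, f=33−24=9.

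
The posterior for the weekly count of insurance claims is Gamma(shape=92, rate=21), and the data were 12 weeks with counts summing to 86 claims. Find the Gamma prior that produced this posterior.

Gamma(shape=6, rate=9)

Gamma–Poisson conjugacy: posterior shape = α + Σxᵢ, posterior rate = β + n.
So α = 92 − 86 = 6 and β = 21 − 12 = 9.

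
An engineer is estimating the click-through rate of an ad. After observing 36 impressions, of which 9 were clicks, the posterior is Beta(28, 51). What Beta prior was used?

Beta is conjugate to the binomial likelihood: posterior = Beta(α+s, β+f).
Subtract the data counts: 28−9=19, 51−27=24.

Beta(19, 24)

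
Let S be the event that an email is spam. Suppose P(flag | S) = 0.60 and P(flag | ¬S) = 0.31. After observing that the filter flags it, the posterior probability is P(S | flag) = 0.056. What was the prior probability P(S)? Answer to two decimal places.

In odds form, posterior odds = prior odds × likelihood ratio, so prior odds = posterior odds ÷ LR.
Posterior odds = 0.056/(1−0.056) = 0.0593. LR = 0.60/0.31 = 1.9355.
Prior odds = 0.0593/1.9355 = 0.0306, so P(S) = 0.0306/(1+0.0306) ≈ 0.03.

P(S) = 0.03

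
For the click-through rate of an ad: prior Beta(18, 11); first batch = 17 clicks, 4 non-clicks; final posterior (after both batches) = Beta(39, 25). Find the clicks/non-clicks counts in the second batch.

Sequential conjugate updates are equivalent to a single update on the pooled data, so total successes = posterior α − prior α and total failures = posterior β − prior β.
Total across both batches: 39−18=21 clicks, 25−11=14 non-clicks.
Subtract the first batch: 21−17=4 clicks and 14−4=10 non-clicks.

4 clicks and 10 non-clicks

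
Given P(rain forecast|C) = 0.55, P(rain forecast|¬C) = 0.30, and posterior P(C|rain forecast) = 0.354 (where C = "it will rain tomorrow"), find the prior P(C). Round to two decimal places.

In odds form, posterior odds = prior odds × likelihood ratio, so prior odds = posterior odds ÷ LR.
Posterior odds = 0.354/(1−0.354) = 0.5480. LR = 0.55/0.30 = 1.8333.
Prior odds = 0.5480/1.8333 = 0.2989, so P(C) = 0.2989/(1+0.2989) ≈ 0.23.

P(C) = 0.23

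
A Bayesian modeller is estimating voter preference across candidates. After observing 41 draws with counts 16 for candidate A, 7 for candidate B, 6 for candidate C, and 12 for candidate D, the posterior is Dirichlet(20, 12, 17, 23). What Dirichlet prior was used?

For a Dirichlet(α) prior with multinomial counts c, the posterior is Dirichlet(α + c) componentwise.
Subtract each count from the matching posterior parameter: 20−16=4, 12−7=5, 17−6=11, 23−12=11.

Dirichlet(4, 5, 11, 11)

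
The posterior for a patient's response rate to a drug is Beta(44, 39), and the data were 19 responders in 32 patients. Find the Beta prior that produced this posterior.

Beta(25, 26)

Under Beta–binomial conjugacy the posterior parameters are (α+s, β+f).
Subtract the data counts: 44−19=25, 39−13=26.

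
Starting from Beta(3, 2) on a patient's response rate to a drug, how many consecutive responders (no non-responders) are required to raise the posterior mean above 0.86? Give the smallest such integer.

After k responders and 0 non-responders the posterior is Beta(3+k, 2), with mean (3+k)/(3+2+k).
Set (3+k)/(5+k) > 0.86 and solve: k > (0.86·5 − 3)/(1 − 0.86) = 9.286.
The smallest integer exceeding 9.286 is 10.

k = 10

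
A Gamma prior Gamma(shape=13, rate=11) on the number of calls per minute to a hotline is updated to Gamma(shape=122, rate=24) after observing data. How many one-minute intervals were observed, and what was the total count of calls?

A Gamma(α, β) prior (rate parametrization) on a Poisson rate with n observations summing to S gives posterior Gamma(α+S, β+n).
Matching: Σxᵢ = 122 − 13 = 109 and n = 24 − 11 = 13.

n = 13 one-minute intervals with total 109 calls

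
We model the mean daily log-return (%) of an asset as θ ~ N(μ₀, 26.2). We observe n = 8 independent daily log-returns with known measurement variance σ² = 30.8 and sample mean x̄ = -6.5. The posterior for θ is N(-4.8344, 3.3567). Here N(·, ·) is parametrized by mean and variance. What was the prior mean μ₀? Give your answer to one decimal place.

μ₀ = 6.5

The posterior mean is a precision-weighted average: μ_n = (τ₀μ₀ + τ_data·x̄)/(τ₀+τ_data), with τ₀=1/σ₀² and τ_data=n/σ².
Here τ₀ = 1/26.2 = 0.038168 and τ_data = 8/30.8 = 0.259740, so τ_n = 0.297908.
Rearranging for μ₀: μ₀ = (μ_n·τ_n − τ_data·x̄)/τ₀ = (-4.8344·0.297908 − 0.259740·-6.5) / 0.038168 = 0.248104/0.038168 ≈ 6.5.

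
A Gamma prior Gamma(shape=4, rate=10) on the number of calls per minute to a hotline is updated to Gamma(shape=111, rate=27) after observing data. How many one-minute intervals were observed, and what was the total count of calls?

A Gamma(α, β) prior (rate parametrization) on a Poisson rate with n observations summing to S gives posterior Gamma(α+S, β+n).
Matching: Σxᵢ = 111 − 4 = 107 and n = 27 − 10 = 17.

n = 17 one-minute intervals with total 107 calls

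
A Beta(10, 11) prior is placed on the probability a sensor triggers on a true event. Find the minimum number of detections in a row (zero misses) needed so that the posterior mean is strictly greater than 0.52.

After k detections and 0 misses the posterior is Beta(10+k, 11), with mean (10+k)/(10+11+k).
Set (10+k)/(21+k) > 0.52 and solve: k > (0.52·21 − 10)/(1 − 0.52) = 1.917.
The smallest integer exceeding 1.917 is 2, and checking k=2: (12)/(23) = 0.5217 > 0.52.

k = 2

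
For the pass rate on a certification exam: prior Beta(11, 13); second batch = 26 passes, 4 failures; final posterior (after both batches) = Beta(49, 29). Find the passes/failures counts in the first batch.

12 passes and 12 failures

Because Beta–binomial updating is additive in the counts, the combined data contributed (α_post−α_prior, β_post−β_prior) successes and failures.
Total across both batches: 49−11=38 passes, 29−13=16 failures.
Subtract the second batch: 38−26=12 passes and 16−4=12 failures.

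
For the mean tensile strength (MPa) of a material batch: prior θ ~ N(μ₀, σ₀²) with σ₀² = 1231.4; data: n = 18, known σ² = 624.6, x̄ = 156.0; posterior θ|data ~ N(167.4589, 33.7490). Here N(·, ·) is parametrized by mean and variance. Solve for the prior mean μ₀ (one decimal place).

The posterior mean is a precision-weighted average: μ_n = (τ₀μ₀ + τ_data·x̄)/(τ₀+τ_data), with τ₀=1/σ₀² and τ_data=n/σ².
Here τ₀ = 1/1231.4 = 0.000812 and τ_data = 18/624.6 = 0.028818, so τ_n = 0.029630.
Rearranging for μ₀: μ₀ = (μ_n·τ_n − τ_data·x̄)/τ₀ = (167.4589·0.029630 − 0.028818·156.0) / 0.000812 = 0.466199/0.000812 ≈ 574.1.

μ₀ = 574.1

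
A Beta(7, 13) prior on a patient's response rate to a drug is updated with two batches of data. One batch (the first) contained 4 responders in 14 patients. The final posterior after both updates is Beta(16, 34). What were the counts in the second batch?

5 responders and 11 non-responders

Sequential conjugate updates are equivalent to a single update on the pooled data, so total successes = posterior α − prior α and total failures = posterior β − prior β.
Total across both batches: 16−7=9 responders, 34−13=21 non-responders.
Subtract the first batch: 9−4=5 responders and 21−10=11 non-responders.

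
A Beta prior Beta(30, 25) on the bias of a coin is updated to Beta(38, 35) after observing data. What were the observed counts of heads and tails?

Beta is conjugate to the binomial likelihood: posterior = Beta(α+s, β+f).
So s = 38 − 30 = 8 and f = 35 − 25 = 10.

8 heads and 10 tails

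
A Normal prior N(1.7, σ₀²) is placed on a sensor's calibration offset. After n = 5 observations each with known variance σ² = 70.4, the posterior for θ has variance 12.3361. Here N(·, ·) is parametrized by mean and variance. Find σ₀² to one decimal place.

Posterior precision equals prior precision plus data precision: 1/σ_n² = 1/σ₀² + n/σ².
So 1/σ₀² = 1/12.3361 − 5/70.4 = 0.081063 − 0.071023 = 0.010040.
Hence σ₀² = 1/0.010040 ≈ 99.6.

σ₀² = 99.6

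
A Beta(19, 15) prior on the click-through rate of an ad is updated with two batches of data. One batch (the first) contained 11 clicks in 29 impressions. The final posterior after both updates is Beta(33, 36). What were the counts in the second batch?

Sequential conjugate updates are equivalent to a single update on the pooled data, so total successes = posterior α − prior α and total failures = posterior β − prior β.
Total across both batches: 33−19=14 clicks, 36−15=21 non-clicks.
Subtract the first batch: 14−11=3 clicks and 21−18=3 non-clicks.

3 clicks and 3 non-clicks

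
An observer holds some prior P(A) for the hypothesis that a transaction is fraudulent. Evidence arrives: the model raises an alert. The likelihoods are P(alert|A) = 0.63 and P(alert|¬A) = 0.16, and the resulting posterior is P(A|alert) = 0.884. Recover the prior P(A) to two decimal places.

P(A) = 0.66

Bayes' rule in odds form gives O(A|E) = O(A)·[P(E|A)/P(E|¬A)], hence O(A) = O(A|E)/LR.
Posterior odds = 0.884/(1−0.884) = 7.6207. LR = 0.63/0.16 = 3.9375.
Prior odds = 7.6207/3.9375 = 1.9354, so P(A) = 1.9354/(1+1.9354) ≈ 0.66.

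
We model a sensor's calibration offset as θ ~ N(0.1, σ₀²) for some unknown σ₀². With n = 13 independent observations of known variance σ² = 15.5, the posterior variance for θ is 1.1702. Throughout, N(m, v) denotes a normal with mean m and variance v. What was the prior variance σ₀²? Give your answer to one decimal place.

σ₀² = 63.1

Posterior precision equals prior precision plus data precision: 1/σ_n² = 1/σ₀² + n/σ².
So 1/σ₀² = 1/1.1702 − 13/15.5 = 0.854555 − 0.838710 = 0.015845.
Hence σ₀² = 1/0.015845 ≈ 63.1.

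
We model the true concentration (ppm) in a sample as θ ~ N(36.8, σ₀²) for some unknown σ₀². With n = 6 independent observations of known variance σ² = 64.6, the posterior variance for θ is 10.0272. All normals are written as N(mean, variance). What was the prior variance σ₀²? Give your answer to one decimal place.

Posterior precision equals prior precision plus data precision: 1/σ_n² = 1/σ₀² + n/σ².
So 1/σ₀² = 1/10.0272 − 6/64.6 = 0.099729 − 0.092879 = 0.006850.
Hence σ₀² = 1/0.006850 ≈ 146.0.

σ₀² = 146.0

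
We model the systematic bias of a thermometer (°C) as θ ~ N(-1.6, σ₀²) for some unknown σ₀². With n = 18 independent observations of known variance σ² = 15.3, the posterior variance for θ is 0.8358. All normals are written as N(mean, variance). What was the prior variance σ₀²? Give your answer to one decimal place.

σ₀² = 50.0

For the Normal–Normal model with known σ², precisions add: τ_n = τ₀ + n/σ².
So 1/σ₀² = 1/0.8358 − 18/15.3 = 1.196458 − 1.176471 = 0.019987.
Hence σ₀² = 1/0.019987 ≈ 50.0.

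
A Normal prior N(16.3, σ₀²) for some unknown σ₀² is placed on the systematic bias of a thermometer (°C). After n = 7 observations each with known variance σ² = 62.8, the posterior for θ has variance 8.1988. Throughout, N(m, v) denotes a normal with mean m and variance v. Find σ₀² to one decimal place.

Posterior precision equals prior precision plus data precision: 1/σ_n² = 1/σ₀² + n/σ².
So 1/σ₀² = 1/8.1988 − 7/62.8 = 0.121969 − 0.111465 = 0.010504.
Hence σ₀² = 1/0.010504 ≈ 95.2.

σ₀² = 95.2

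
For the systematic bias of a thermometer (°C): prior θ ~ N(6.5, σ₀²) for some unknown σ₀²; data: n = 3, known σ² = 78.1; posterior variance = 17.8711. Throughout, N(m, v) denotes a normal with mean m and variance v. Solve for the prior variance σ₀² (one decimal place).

σ₀² = 57.0

For the Normal–Normal model with known σ², precisions add: τ_n = τ₀ + n/σ².
So 1/σ₀² = 1/17.8711 − 3/78.1 = 0.055956 − 0.038412 = 0.017544.
Hence σ₀² = 1/0.017544 ≈ 57.0.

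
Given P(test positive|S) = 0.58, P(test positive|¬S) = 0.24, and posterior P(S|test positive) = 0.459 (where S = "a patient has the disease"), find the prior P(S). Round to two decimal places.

Bayes' rule in odds form gives O(S|E) = O(S)·[P(E|S)/P(E|¬S)], hence O(S) = O(S|E)/LR.
Posterior odds = 0.459/(1−0.459) = 0.8484. LR = 0.58/0.24 = 2.4167.
Prior odds = 0.8484/2.4167 = 0.3511, so P(S) = 0.3511/(1+0.3511) ≈ 0.26.

P(S) = 0.26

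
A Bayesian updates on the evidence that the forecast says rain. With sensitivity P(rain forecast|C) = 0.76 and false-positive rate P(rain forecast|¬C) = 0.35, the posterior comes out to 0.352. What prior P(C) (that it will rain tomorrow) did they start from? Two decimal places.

In odds form, posterior odds = prior odds × likelihood ratio, so prior odds = posterior odds ÷ LR.
Posterior odds = 0.352/(1−0.352) = 0.5432. LR = 0.76/0.35 = 2.1714.
Prior odds = 0.5432/2.1714 = 0.2502, so P(C) = 0.2502/(1+0.2502) ≈ 0.20.

P(C) = 0.20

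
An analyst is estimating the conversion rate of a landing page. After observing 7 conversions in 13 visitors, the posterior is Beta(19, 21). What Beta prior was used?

Beta is conjugate to the binomial likelihood: posterior = Beta(a+s, b+f).
So a = 19 − 7 = 12 and b = 21 − 6 = 15.

Beta(12, 15)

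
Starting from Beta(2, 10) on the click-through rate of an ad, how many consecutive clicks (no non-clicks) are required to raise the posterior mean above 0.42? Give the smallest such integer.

k = 6

After k clicks and 0 non-clicks the posterior is Beta(2+k, 10), with mean (2+k)/(2+10+k).
Set (2+k)/(12+k) > 0.42 and solve: k > (0.42·12 − 2)/(1 − 0.42) = 5.241.
The smallest integer exceeding 5.241 is 6, and checking k=6: (8)/(18) = 0.4444 > 0.42.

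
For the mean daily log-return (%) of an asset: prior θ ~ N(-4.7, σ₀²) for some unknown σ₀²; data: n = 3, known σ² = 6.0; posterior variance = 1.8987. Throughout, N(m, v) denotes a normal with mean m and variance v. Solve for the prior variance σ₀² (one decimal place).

σ₀² = 37.5

Posterior precision equals prior precision plus data precision: 1/σ_n² = 1/σ₀² + n/σ².
So 1/σ₀² = 1/1.8987 − 3/6.0 = 0.526676 − 0.500000 = 0.026676.
Hence σ₀² = 1/0.026676 ≈ 37.5.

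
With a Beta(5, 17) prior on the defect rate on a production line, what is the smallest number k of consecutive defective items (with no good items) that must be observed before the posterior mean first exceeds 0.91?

After k defective items and 0 good items the posterior is Beta(5+k, 17), with mean (5+k)/(5+17+k).
Set (5+k)/(22+k) > 0.91 and solve: k > (0.91·22 − 5)/(1 − 0.91) = 166.889.
The smallest integer exceeding 166.889 is 167.

k = 167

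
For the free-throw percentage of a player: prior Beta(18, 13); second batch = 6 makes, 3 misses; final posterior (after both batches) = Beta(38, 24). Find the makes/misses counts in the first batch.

14 makes and 8 misses

Sequential conjugate updates are equivalent to a single update on the pooled data, so total successes = posterior α − prior α and total failures = posterior β − prior β.
Total across both batches: 38−18=20 makes, 24−13=11 misses.
Subtract the second batch: 20−6=14 makes and 11−3=8 misses.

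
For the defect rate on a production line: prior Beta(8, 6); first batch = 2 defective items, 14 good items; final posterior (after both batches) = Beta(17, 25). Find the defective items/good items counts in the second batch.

7 defective items and 5 good items

Sequential conjugate updates are equivalent to a single update on the pooled data, so total successes = posterior α − prior α and total failures = posterior β − prior β.
Total across both batches: 17−8=9 defective items, 25−6=19 good items.
Subtract the first batch: 9−2=7 defective items and 19−14=5 good items.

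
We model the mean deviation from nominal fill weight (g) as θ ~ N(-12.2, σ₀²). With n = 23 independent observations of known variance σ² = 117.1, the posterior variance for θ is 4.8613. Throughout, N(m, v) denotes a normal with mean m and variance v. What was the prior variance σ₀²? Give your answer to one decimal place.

Posterior precision equals prior precision plus data precision: 1/σ_n² = 1/σ₀² + n/σ².
So 1/σ₀² = 1/4.8613 − 23/117.1 = 0.205706 − 0.196413 = 0.009293.
Hence σ₀² = 1/0.009293 ≈ 107.6.

σ₀² = 107.6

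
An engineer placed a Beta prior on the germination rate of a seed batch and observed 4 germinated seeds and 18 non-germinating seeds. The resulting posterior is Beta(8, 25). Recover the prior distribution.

Under Beta–binomial conjugacy the posterior parameters are (α+s, β+f).
Subtract the data counts: 8−4=4, 25−18=7.

Beta(4, 7)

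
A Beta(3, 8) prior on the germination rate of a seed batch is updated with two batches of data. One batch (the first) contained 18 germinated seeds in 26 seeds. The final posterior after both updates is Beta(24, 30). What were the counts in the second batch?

3 germinated seeds and 14 non-germinating seeds

Sequential conjugate updates are equivalent to a single update on the pooled data, so total successes = posterior α − prior α and total failures = posterior β − prior β.
Total across both batches: 24−3=21 germinated seeds, 30−8=22 non-germinating seeds.
Subtract the first batch: 21−18=3 germinated seeds and 22−8=14 non-germinating seeds.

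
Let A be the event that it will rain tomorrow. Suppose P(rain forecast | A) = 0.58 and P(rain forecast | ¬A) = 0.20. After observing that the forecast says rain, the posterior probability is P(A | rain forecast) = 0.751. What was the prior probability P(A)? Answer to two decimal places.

Bayes' rule in odds form gives O(A|E) = O(A)·[P(E|A)/P(E|¬A)], hence O(A) = O(A|E)/LR.
Posterior odds = 0.751/(1−0.751) = 3.0161. LR = 0.58/0.20 = 2.9000.
Prior odds = 3.0161/2.9000 = 1.0400, so P(A) = 1.0400/(1+1.0400) ≈ 0.51.

P(A) = 0.51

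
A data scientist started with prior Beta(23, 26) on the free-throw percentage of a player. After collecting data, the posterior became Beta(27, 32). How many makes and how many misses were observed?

4 makes and 6 misses

Beta is conjugate to the binomial likelihood: posterior = Beta(α+s, β+f).
Match parameters: s=27−23=4, f=32−26=6.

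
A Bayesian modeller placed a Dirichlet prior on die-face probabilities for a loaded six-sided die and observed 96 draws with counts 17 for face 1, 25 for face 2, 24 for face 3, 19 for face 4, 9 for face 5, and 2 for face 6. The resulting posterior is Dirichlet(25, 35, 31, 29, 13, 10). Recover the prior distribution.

For a Dirichlet(α) prior with multinomial counts c, the posterior is Dirichlet(α + c) componentwise.
Subtract each count from the matching posterior parameter: 25−17=8, 35−25=10, 31−24=7, 29−19=10, 13−9=4, 10−2=8.

Dirichlet(8, 10, 7, 10, 4, 8)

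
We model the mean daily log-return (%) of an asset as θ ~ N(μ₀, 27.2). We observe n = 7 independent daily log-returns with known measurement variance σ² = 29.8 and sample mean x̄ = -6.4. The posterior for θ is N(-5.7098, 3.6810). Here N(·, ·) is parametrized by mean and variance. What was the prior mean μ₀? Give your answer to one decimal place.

μ₀ = -1.3

With known observation variance, the Normal–Normal posterior has precision τ_n = τ₀ + n/σ² and mean μ_n = (τ₀μ₀ + (n/σ²)x̄)/τ_n.
Here τ₀ = 1/27.2 = 0.036765 and τ_data = 7/29.8 = 0.234899, so τ_n = 0.271664.
Rearranging for μ₀: μ₀ = (μ_n·τ_n − τ_data·x̄)/τ₀ = (-5.7098·0.271664 − 0.234899·-6.4) / 0.036765 = -0.047794/0.036765 ≈ -1.3.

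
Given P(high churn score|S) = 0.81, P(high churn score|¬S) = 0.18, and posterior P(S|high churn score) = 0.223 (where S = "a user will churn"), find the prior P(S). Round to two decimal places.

Bayes' rule in odds form gives O(S|E) = O(S)·[P(E|S)/P(E|¬S)], hence O(S) = O(S|E)/LR.
Posterior odds = 0.223/(1−0.223) = 0.2870. LR = 0.81/0.18 = 4.5000.
Prior odds = 0.2870/4.5000 = 0.0638, so P(S) = 0.0638/(1+0.0638) ≈ 0.06.

P(S) = 0.06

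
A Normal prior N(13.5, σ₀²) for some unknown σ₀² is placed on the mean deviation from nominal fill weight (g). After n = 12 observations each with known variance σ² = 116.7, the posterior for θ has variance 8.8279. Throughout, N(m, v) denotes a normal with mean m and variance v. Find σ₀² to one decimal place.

For the Normal–Normal model with known σ², precisions add: τ_n = τ₀ + n/σ².
So 1/σ₀² = 1/8.8279 − 12/116.7 = 0.113277 − 0.102828 = 0.010449.
Hence σ₀² = 1/0.010449 ≈ 95.7.

σ₀² = 95.7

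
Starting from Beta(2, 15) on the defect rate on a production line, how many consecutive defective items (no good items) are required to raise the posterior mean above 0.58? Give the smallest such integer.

After k defective items and 0 good items the posterior is Beta(2+k, 15), with mean (2+k)/(2+15+k).
Set (2+k)/(17+k) > 0.58 and solve: k > (0.58·17 − 2)/(1 − 0.58) = 18.714.
The smallest integer exceeding 18.714 is 19, and checking k=19: (21)/(36) = 0.5833 > 0.58.

k = 19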